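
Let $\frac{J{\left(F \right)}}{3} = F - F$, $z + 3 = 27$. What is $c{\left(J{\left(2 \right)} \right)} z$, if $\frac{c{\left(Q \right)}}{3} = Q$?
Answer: $0$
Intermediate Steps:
$z = 24$ ($z = -3 + 27 = 24$)
$J{\left(F \right)} = 0$ ($J{\left(F \right)} = 3 \left(F - F\right) = 3 \cdot 0 = 0$)
$c{\left(Q \right)} = 3 Q$
$c{\left(J{\left(2 \right)} \right)} z = 3 \cdot 0 \cdot 24 = 0 \cdot 24 = 0$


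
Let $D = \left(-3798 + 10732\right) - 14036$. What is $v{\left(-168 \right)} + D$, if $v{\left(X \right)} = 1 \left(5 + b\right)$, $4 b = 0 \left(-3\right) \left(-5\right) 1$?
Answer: $-7097$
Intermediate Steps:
$b = 0$ ($b = \frac{0 \left(-3\right) \left(-5\right) 1}{4} = \frac{0 \left(-5\right) 1}{4} = \frac{0 \cdot 1}{4} = \frac{1}{4} \cdot 0 = 0$)
$v{\left(X \right)} = 5$ ($v{\left(X \right)} = 1 \left(5 + 0\right) = 1 \cdot 5 = 5$)
$D = -7102$ ($D = 6934 - 14036 = -7102$)
$v{\left(-168 \right)} + D = 5 - 7102 = -7097$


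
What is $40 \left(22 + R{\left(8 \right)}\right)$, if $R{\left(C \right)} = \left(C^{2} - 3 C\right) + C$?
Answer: $2800$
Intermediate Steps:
$R{\left(C \right)} = C^{2} - 2 C$
$40 \left(22 + R{\left(8 \right)}\right) = 40 \left(22 + 8 \left(-2 + 8\right)\right) = 40 \left(22 + 8 \cdot 6\right) = 40 \left(22 + 48\right) = 40 \cdot 70 = 2800$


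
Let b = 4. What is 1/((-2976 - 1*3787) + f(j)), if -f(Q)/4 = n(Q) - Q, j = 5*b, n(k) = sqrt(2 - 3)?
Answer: -6683/44662505 + 4*I/44662505 ≈ -0.00014963 + 8.9561e-8*I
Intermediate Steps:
n(k) = I (n(k) = sqrt(-1) = I)
j = 20 (j = 5*4 = 20)
f(Q) = -4*I + 4*Q (f(Q) = -4*(I - Q) = -4*I + 4*Q)
1/((-2976 - 1*3787) + f(j)) = 1/((-2976 - 1*3787) + (-4*I + 4*20)) = 1/((-2976 - 3787) + (-4*I + 80)) = 1/(-6763 + (80 - 4*I)) = 1/(-6683 - 4*I) = (-6683 + 4*I)/44662505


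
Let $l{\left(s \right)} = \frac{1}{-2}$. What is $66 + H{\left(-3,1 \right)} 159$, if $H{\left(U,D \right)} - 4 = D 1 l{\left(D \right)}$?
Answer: $\frac{1245}{2} \approx 622.5$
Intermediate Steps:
$l{\left(s \right)} = - \frac{1}{2}$
$H{\left(U,D \right)} = 4 - \frac{D}{2}$ ($H{\left(U,D \right)} = 4 + D 1 \left(- \frac{1}{2}\right) = 4 + D \left(- \frac{1}{2}\right) = 4 - \frac{D}{2}$)
$66 + H{\left(-3,1 \right)} 159 = 66 + \left(4 - \frac{1}{2}\right) 159 = 66 + \frac{7}{2} \cdot 159 = 66 + \frac{1113}{2} = \frac{1245}{2}$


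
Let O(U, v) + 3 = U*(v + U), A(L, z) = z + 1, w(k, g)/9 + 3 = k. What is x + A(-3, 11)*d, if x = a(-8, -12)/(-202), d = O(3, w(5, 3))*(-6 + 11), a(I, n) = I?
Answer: 363604/101 ≈ 3600.0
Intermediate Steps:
w(k, g) = -27 + 9*k
A(L, z) = 1 + z
O(U, v) = -3 + U*(U + v) (O(U, v) = -3 + U*(v + U) = -3 + U*(U + v))
d = 300 (d = (-3 + 3² + 3*(-27 + 9*5))*(-6 + 11) = (-3 + 9 + 3*(-27 + 45))*5 = (-3 + 9 + 3*18)*5 = (-3 + 9 + 54)*5 = 60*5 = 300)
x = 4/101 (x = -8/(-202) = -8*(-1/202) = 4/101 ≈ 0.039604)
x + A(-3, 11)*d = 4/101 + (1 + 11)*300 = 4/101 + 12*300 = 4/101 + 3600 = 363604/101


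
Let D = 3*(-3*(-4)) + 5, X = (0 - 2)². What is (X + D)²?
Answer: 2025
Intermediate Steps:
X = 4 (X = (-2)² = 4)
D = 41 (D = 3*12 + 5 = 36 + 5 = 41)
(X + D)² = (4 + 41)² = 45² = 2025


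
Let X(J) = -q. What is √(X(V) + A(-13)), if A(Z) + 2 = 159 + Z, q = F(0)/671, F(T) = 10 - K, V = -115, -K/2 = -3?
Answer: 2*√16208005/671 ≈ 12.000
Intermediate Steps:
K = 6 (K = -2*(-3) = 6)
F(T) = 4 (F(T) = 10 - 1*6 = 10 - 6 = 4)
q = 4/671 ≈ 0.0059613
A(Z) = 157 + Z (A(Z) = -2 + (159 + Z) = 157 + Z)
X(J) = -4/671 (X(J) = -1*4/671 = -4/671)
√(X(V) + A(-13)) = √(-4/671 + (157 - 13)) = √(-4/671 + 144) = √(96620/671) = 2*√16208005/671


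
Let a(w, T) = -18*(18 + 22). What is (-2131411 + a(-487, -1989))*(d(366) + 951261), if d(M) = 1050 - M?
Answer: -2029671444795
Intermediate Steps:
a(w, T) = -720 (a(w, T) = -18*40 = -720)
(-2131411 + a(-487, -1989))*(d(366) + 951261) = (-2131411 - 720)*((1050 - 1*366) + 951261) = -2132131*((1050 - 366) + 951261) = -2132131*(684 + 951261) = -2132131*951945 = -2029671444795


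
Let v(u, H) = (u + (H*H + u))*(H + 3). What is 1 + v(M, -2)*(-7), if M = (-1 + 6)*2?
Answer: -167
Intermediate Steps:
M = 10 (M = 5*2 = 10)
v(u, H) = (3 + H)*(H**2 + 2*u) (v(u, H) = (u + (H**2 + u))*(3 + H) = (u + (u + H**2))*(3 + H) = (H**2 + 2*u)*(3 + H) = (3 + H)*(H**2 + 2*u))
1 + v(M, -2)*(-7) = 1 + ((-2)**3 + 3*(-2)**2 + 6*10 + 2*(-2)*10)*(-7) = 1 + (-8 + 3*4 + 60 - 40)*(-7) = 1 + (-8 + 12 + 60 - 40)*(-7) = 1 + 24*(-7) = 1 - 168 = -167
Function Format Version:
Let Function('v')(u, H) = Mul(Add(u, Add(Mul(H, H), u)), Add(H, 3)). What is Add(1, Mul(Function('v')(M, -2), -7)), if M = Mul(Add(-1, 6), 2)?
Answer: -167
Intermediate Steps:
M = 10 (M = Mul(5, 2) = 10)
Function('v')(u, H) = Mul(Add(3, H), Add(Pow(H, 2), Mul(2, u))) (Function('v')(u, H) = Mul(Add(u, Add(Pow(H, 2), u)), Add(3, H)) = Mul(Add(u, Add(u, Pow(H, 2))), Add(3, H)) = Mul(Add(Pow(H, 2), Mul(2, u)), Add(3, H)) = Mul(Add(3, H), Add(Pow(H, 2), Mul(2, u))))
Add(1, Mul(Function('v')(M, -2), -7)) = Add(1, Mul(Add(Pow(-2, 3), Mul(3, Pow(-2, 2)), Mul(6, 10), Mul(2, -2, 10)), -7)) = Add(1, Mul(Add(-8, Mul(3, 4), 60, -40), -7)) = Add(1, Mul(Add(-8, 12, 60, -40), -7)) = Add(1, Mul(24, -7)) = Add(1, -168) = -167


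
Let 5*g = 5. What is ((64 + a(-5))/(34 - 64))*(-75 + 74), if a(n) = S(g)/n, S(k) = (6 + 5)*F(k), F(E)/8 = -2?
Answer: 248/75 ≈ 3.3067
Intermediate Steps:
g = 1 (g = (⅕)*5 = 1)
F(E) = -16 (F(E) = 8*(-2) = -16)
S(k) = -176 (S(k) = (6 + 5)*(-16) = 11*(-16) = -176)
a(n) = -176/n
((64 + a(-5))/(34 - 64))*(-75 + 74) = ((64 - 176/(-5))/(34 - 64))*(-75 + 74) = ((64 - 176*(-⅕))/(-30))*(-1) = ((64 + 176/5)*(-1/30))*(-1) = ((496/5)*(-1/30))*(-1) = -248/75*(-1) = 248/75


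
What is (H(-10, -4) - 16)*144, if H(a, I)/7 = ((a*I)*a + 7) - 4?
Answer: -402480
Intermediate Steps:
H(a, I) = 21 + 7*I*a² (H(a, I) = 7*(((a*I)*a + 7) - 4) = 7*(((I*a)*a + 7) - 4) = 7*((I*a² + 7) - 4) = 7*((7 + I*a²) - 4) = 7*(3 + I*a²) = 21 + 7*I*a²)
(H(-10, -4) - 16)*144 = ((21 + 7*(-4)*(-10)²) - 16)*144 = ((21 + 7*(-4)*100) - 16)*144 = ((21 - 2800) - 16)*144 = (-2779 - 16)*144 = -2795*144 = -402480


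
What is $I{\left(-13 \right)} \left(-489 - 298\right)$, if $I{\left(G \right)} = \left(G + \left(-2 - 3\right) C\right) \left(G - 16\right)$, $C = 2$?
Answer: $-524929$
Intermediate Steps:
$I{\left(G \right)} = \left(-16 + G\right) \left(-10 + G\right)$ ($I{\left(G \right)} = \left(G + \left(-2 - 3\right) 2\right) \left(G - 16\right) = \left(G - 10\right) \left(-16 + G\right) = \left(-10 + G\right) \left(-16 + G\right) = \left(-16 + G\right) \left(-10 + G\right)$)
$I{\left(-13 \right)} \left(-489 - 298\right) = \left(160 + \left(-13\right)^{2} - -338\right) \left(-489 - 298\right) = \left(160 + 169 + 338\right) \left(-787\right) = 667 \left(-787\right) = -524929$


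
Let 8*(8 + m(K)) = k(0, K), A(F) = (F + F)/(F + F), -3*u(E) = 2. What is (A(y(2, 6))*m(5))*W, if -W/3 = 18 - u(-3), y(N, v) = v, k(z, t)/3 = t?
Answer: 343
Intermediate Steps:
k(z, t) = 3*t
u(E) = -2/3 (u(E) = -1/3*2 = -2/3)
A(F) = 1 (A(F) = (2*F)/((2*F)) = (2*F)*(1/(2*F)) = 1)
m(K) = -8 + 3*K/8 (m(K) = -8 + (3*K)/8 = -8 + 3*K/8)
W = -56 (W = -3*(18 - 1*(-2/3)) = -3*(18 + 2/3) = -3*56/3 = -56)
(A(y(2, 6))*m(5))*W = (1*(-8 + (3/8)*5))*(-56) = (1*(-8 + 15/8))*(-56) = (1*(-49/8))*(-56) = -49/8*(-56) = 343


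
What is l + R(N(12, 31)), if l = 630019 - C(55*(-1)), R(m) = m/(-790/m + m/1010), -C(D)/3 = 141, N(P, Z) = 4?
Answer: 125754892142/199471 ≈ 6.3044e+5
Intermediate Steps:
C(D) = -423 (C(D) = -3*141 = -423)
R(m) = m/(-790/m + m/1010) (R(m) = m/(-790/m + m*(1/1010)) = m/(-790/m + m/1010))
l = 630442 (l = 630019 - 1*(-423) = 630019 + 423 = 630442)
l + R(N(12, 31)) = 630442 + 1010*4²/(-797900 + 4²) = 630442 + 1010*16/(-797900 + 16) = 630442 + 1010*16/(-797884) = 630442 + 1010*16*(-1/797884) = 630442 - 4040/199471 = 125754892142/199471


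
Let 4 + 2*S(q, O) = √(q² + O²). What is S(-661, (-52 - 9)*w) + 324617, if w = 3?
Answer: 324615 + √470410/2 ≈ 3.2496e+5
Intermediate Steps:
S(q, O) = -2 + √(O² + q²)/2 (S(q, O) = -2 + √(q² + O²)/2 = -2 + √(O² + q²)/2)
S(-661, (-52 - 9)*w) + 324617 = (-2 + √(((-52 - 9)*3)² + (-661)²)/2) + 324617 = (-2 + √((-61*3)² + 436921)/2) + 324617 = (-2 + √((-183)² + 436921)/2) + 324617 = (-2 + √(33489 + 436921)/2) + 324617 = (-2 + √470410/2) + 324617 = 324615 + √470410/2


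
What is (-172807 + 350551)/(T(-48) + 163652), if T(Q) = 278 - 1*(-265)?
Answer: 177744/164195 ≈ 1.0825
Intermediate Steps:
T(Q) = 543 (T(Q) = 278 + 265 = 543)
(-172807 + 350551)/(T(-48) + 163652) = (-172807 + 350551)/(543 + 163652) = 177744/164195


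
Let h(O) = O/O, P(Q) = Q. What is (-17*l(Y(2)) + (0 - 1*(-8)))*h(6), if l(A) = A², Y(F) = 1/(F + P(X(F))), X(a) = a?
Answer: 111/16 ≈ 6.9375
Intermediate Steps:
h(O) = 1
Y(F) = 1/(2*F) (Y(F) = 1/(F + F) = 1/(2*F))
(-17*l(Y(2)) + (0 - 1*(-8)))*h(6) = (-17*((½)/2)² + (0 - 1*(-8)))*1 = (-17*((½)*(½))² + (0 + 8))*1 = (-17*(¼)² + 8)*1 = (-17*1/16 + 8)*1 = (-17/16 + 8)*1 = (111/16)*1 = 111/16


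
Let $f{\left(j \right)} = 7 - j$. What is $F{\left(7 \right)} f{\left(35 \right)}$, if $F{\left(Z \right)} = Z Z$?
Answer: $-1372$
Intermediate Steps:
$F{\left(Z \right)} = Z^{2}$
$F{\left(7 \right)} f{\left(35 \right)} = 7^{2} \left(7 - 35\right) = 49 \left(7 - 35\right) = 49 \left(-28\right) = -1372$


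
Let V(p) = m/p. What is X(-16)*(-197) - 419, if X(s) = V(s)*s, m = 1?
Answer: -616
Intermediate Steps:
V(p) = 1/p
X(s) = 1 (X(s) = s/s = 1)
X(-16)*(-197) - 419 = 1*(-197) - 419 = -197 - 419 = -616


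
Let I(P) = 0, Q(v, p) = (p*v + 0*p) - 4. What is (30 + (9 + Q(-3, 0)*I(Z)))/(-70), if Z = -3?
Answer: -39/70 ≈ -0.55714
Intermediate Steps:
Q(v, p) = -4 + p*v (Q(v, p) = (p*v + 0) - 4 = p*v - 4 = -4 + p*v)
(30 + (9 + Q(-3, 0)*I(Z)))/(-70) = (30 + (9 + (-4 + 0*(-3))*0))/(-70) = -(30 + (9 + (-4 + 0)*0))/70 = -(30 + (9 - 4*0))/70 = -(30 + (9 + 0))/70 = -(30 + 9)/70 = -1/70*39 = -39/70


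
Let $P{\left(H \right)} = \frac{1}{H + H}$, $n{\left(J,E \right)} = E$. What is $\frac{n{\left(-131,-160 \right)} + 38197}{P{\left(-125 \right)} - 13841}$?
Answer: $- \frac{102250}{37207} \approx -2.7481$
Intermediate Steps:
$P{\left(H \right)} = \frac{1}{2 H}$
$\frac{n{\left(-131,-160 \right)} + 38197}{P{\left(-125 \right)} - 13841} = \frac{-160 + 38197}{\frac{1}{2 \left(-125\right)} - 13841} = \frac{38037}{\frac{1}{2} \left(- \frac{1}{125}\right) - 13841} = \frac{38037}{- \frac{1}{250} - 13841} = \frac{38037}{- \frac{3460251}{250}} = 38037 \left(- \frac{250}{3460251}\right) = - \frac{102250}{37207}$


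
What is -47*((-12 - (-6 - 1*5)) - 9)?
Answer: 470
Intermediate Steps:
-47*((-12 - (-6 - 1*5)) - 9) = -47*((-12 - (-6 - 5)) - 9) = -47*((-12 - 1*(-11)) - 9) = -47*((-12 + 11) - 9) = -47*(-1 - 9) = -47*(-10) = 470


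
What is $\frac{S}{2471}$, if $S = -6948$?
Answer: $- \frac{6948}{2471} \approx -2.8118$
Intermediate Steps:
$\frac{S}{2471} = - \frac{6948}{2471}$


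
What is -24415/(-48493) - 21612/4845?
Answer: -309913347/78316195 ≈ -3.9572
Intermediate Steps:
-24415/(-48493) - 21612/4845 = -24415*(-1/48493) - 21612*1/4845 = 24415/48493 - 7204/1615 = -309913347/78316195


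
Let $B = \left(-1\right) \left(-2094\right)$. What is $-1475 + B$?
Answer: $619$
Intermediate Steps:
$B = 2094$
$-1475 + B = -1475 + 2094 = 619$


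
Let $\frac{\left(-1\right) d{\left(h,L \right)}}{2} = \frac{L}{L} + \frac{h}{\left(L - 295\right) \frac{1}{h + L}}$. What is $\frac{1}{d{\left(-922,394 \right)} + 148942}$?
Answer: $\frac{3}{417316} \approx 7.1888 \cdot 10^{-6}$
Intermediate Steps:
$d{\left(h,L \right)} = -2 - \frac{2 h \left(L + h\right)}{-295 + L}$ ($d{\left(h,L \right)} = - 2 \left(\frac{L}{L} + \frac{h}{\left(L - 295\right) \frac{1}{h + L}}\right) = - 2 \left(1 + \frac{h}{\left(-295 + L\right) \frac{1}{L + h}}\right) = - 2 \left(1 + \frac{h}{\frac{1}{L + h} \left(-295 + L\right)}\right) = - 2 \left(1 + h \frac{L + h}{-295 + L}\right) = - 2 \left(1 + \frac{h \left(L + h\right)}{-295 + L}\right) = -2 - \frac{2 h \left(L + h\right)}{-295 + L}$)
$\frac{1}{d{\left(-922,394 \right)} + 148942} = \frac{1}{\frac{2 \left(295 - 394 - \left(-922\right)^{2} - 394 \left(-922\right)\right)}{-295 + 394} + 148942} = \frac{1}{\frac{2 \left(295 - 394 - 850084 + 363268\right)}{99} + 148942} = \frac{1}{2 \cdot \frac{1}{99} \left(295 - 394 - 850084 + 363268\right) + 148942} = \frac{1}{2 \cdot \frac{1}{99} \left(-486915\right) + 148942} = \frac{1}{- \frac{29510}{3} + 148942} = \frac{1}{\frac{417316}{3}} = \frac{3}{417316}$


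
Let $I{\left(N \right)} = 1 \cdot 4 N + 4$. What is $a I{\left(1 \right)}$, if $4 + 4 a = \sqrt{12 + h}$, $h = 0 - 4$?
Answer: $-8 + 4 \sqrt{2} \approx -2.3431$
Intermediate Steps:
$h = -4$ ($h = 0 - 4 = -4$)
$I{\left(N \right)} = 4 + 4 N$ ($I{\left(N \right)} = 4 N + 4 = 4 + 4 N$)
$a = -1 + \frac{\sqrt{2}}{2}$ ($a = -1 + \frac{\sqrt{12 - 4}}{4} = -1 + \frac{\sqrt{8}}{4} = -1 + \frac{2 \sqrt{2}}{4} = -1 + \frac{\sqrt{2}}{2} \approx -0.29289$)
$a I{\left(1 \right)} = \left(-1 + \frac{\sqrt{2}}{2}\right) \left(4 + 4 \cdot 1\right) = \left(-1 + \frac{\sqrt{2}}{2}\right) \left(4 + 4\right) = \left(-1 + \frac{\sqrt{2}}{2}\right) 8 = -8 + 4 \sqrt{2}$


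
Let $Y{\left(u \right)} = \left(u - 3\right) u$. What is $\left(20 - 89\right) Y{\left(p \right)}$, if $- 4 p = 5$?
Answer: $- \frac{5865}{16} \approx -366.56$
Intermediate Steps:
$p = - \frac{5}{4}$ ($p = \left(- \frac{1}{4}\right) 5 = - \frac{5}{4} \approx -1.25$)
$Y{\left(u \right)} = u \left(-3 + u\right)$ ($Y{\left(u \right)} = \left(u - 3\right) u = \left(-3 + u\right) u = u \left(-3 + u\right)$)
$\left(20 - 89\right) Y{\left(p \right)} = \left(20 - 89\right) \left(- \frac{5 \left(-3 - \frac{5}{4}\right)}{4}\right) = - 69 \left(\left(- \frac{5}{4}\right) \left(- \frac{17}{4}\right)\right) = \left(-69\right) \frac{85}{16} = - \frac{5865}{16}$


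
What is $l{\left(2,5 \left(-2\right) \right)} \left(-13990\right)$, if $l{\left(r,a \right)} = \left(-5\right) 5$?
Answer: $349750$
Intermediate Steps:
$l{\left(r,a \right)} = -25$
$l{\left(2,5 \left(-2\right) \right)} \left(-13990\right) = \left(-25\right) \left(-13990\right) = 349750$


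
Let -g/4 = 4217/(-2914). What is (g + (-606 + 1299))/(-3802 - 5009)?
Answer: -1018135/12837627 ≈ -0.079309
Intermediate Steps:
g = 8434/1457 (g = -16868/(-2914) = -16868*(-1)/2914 = -4*(-4217/2914) = 8434/1457 ≈ 5.7886)
(g + (-606 + 1299))/(-3802 - 5009) = (8434/1457 + (-606 + 1299))/(-3802 - 5009) = (8434/1457 + 693)/(-8811) = (1018135/1457)*(-1/8811) = -1018135/12837627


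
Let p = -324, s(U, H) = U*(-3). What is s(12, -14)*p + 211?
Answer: 11875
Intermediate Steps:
s(U, H) = -3*U
s(12, -14)*p + 211 = -3*12*(-324) + 211 = -36*(-324) + 211 = 11664 + 211 = 11875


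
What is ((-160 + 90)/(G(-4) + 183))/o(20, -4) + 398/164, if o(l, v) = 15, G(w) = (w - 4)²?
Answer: 146311/60762 ≈ 2.4079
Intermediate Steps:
G(w) = (-4 + w)²
((-160 + 90)/(G(-4) + 183))/o(20, -4) + 398/164 = ((-160 + 90)/((-4 - 4)² + 183))/15 + 398/164 = -70/((-8)² + 183)*(1/15) + 398*(1/164) = -70/(64 + 183)*(1/15) + 199/82 = -70/247*(1/15) + 199/82 = -70*1/247*(1/15) + 199/82 = -70/247*1/15 + 199/82 = -14/741 + 199/82 = 146311/60762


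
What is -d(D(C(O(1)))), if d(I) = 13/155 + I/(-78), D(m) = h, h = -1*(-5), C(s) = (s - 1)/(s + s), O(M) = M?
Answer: -239/12090 ≈ -0.019768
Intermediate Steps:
C(s) = (-1 + s)/(2*s) (C(s) = (-1 + s)/((2*s)) = (-1 + s)*(1/(2*s)) = (-1 + s)/(2*s))
h = 5
D(m) = 5
d(I) = 13/155 - I/78 (d(I) = 13*(1/155) + I*(-1/78) = 13/155 - I/78)
-d(D(C(O(1)))) = -(13/155 - 1/78*5) = -(13/155 - 5/78) = -1*239/12090 = -239/12090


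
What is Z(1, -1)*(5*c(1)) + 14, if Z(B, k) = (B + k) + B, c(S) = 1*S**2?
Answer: 19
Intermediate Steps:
c(S) = S**2
Z(B, k) = k + 2*B
Z(1, -1)*(5*c(1)) + 14 = (-1 + 2*1)*(5*1**2) + 14 = (-1 + 2)*(5*1) + 14 = 1*5 + 14 = 5 + 14 = 19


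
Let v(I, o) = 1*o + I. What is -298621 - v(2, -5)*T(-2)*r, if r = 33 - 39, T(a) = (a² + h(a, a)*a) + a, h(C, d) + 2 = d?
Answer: -298801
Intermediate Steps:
h(C, d) = -2 + d
v(I, o) = I + o (v(I, o) = o + I = I + o)
T(a) = a + a² + a*(-2 + a) (T(a) = (a² + (-2 + a)*a) + a = (a² + a*(-2 + a)) + a = a + a² + a*(-2 + a))
r = -6
-298621 - v(2, -5)*T(-2)*r = -298621 - (2 - 5)*(-2*(-1 + 2*(-2)))*(-6) = -298621 - (-(-6)*(-1 - 4))*(-6) = -298621 - (-(-6)*(-5))*(-6) = -298621 - (-3*10)*(-6) = -298621 - (-30)*(-6) = -298621 - 1*180 = -298621 - 180 = -298801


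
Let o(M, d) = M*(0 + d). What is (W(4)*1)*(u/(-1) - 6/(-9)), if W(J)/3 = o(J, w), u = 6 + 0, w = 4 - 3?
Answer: -64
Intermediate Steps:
w = 1
o(M, d) = M*d
u = 6
W(J) = 3*J (W(J) = 3*(J*1) = 3*J)
(W(4)*1)*(u/(-1) - 6/(-9)) = ((3*4)*1)*(6/(-1) - 6/(-9)) = (12*1)*(6*(-1) - 6*(-⅑)) = 12*(-6 + ⅔) = 12*(-16/3) = -64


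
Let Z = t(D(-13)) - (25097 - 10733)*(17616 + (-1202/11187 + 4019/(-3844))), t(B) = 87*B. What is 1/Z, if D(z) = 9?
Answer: -1194523/302236871254284 ≈ -3.9523e-9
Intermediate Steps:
Z = -302236871254284/1194523 (Z = 87*9 - (25097 - 10733)*(17616 + (-1202/11187 + 4019/(-3844))) = 783 - 14364*(17616 + (-1202*1/11187 + 4019*(-1/3844))) = 783 - 14364*(17616 + (-1202/11187 - 4019/3844)) = 783 - 14364*(17616 - 49581041/43002828) = 783 - 14364*757488237007/43002828 = 783 - 1*302237806565793/1194523 = 783 - 302237806565793/1194523 = -302236871254284/1194523 ≈ -2.5302e+8)
1/Z = 1/(-302236871254284/1194523) = -1194523/302236871254284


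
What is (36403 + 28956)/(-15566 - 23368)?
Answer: -9337/5562 ≈ -1.6787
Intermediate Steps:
(36403 + 28956)/(-15566 - 23368) = 65359/(-38934) = 65359*(-1/38934) = -9337/5562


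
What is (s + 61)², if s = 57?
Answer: 13924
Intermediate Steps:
(s + 61)² = (57 + 61)² = 118² = 13924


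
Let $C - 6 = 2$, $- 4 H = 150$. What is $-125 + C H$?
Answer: $-425$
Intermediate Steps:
$H = - \frac{75}{2}$ ($H = \left(- \frac{1}{4}\right) 150 = - \frac{75}{2} \approx -37.5$)
$C = 8$ ($C = 6 + 2 = 8$)
$-125 + C H = -125 + 8 \left(- \frac{75}{2}\right) = -125 - 300 = -425$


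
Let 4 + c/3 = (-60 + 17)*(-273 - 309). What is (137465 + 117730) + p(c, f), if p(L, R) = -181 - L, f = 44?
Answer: 179948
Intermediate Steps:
c = 75066 (c = -12 + 3*((-60 + 17)*(-273 - 309)) = -12 + 3*(-43*(-582)) = -12 + 3*25026 = -12 + 75078 = 75066)
(137465 + 117730) + p(c, f) = (137465 + 117730) + (-181 - 1*75066) = 255195 + (-181 - 75066) = 255195 - 75247 = 179948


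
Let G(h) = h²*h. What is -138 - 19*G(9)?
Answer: -13989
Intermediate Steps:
G(h) = h³
-138 - 19*G(9) = -138 - 19*9³ = -138 - 19*729 = -138 - 13851 = -13989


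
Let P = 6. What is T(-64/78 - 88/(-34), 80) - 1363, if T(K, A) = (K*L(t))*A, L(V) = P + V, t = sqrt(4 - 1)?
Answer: -113703/221 + 93760*sqrt(3)/663 ≈ -269.55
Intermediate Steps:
t = sqrt(3) ≈ 1.7320
L(V) = 6 + V
T(K, A) = A*K*(6 + sqrt(3)) (T(K, A) = (K*(6 + sqrt(3)))*A = A*K*(6 + sqrt(3)))
T(-64/78 - 88/(-34), 80) - 1363 = 80*(-64/78 - 88/(-34))*(6 + sqrt(3)) - 1363 = 80*(-64*1/78 - 88*(-1/34))*(6 + sqrt(3)) - 1363 = 80*(-32/39 + 44/17)*(6 + sqrt(3)) - 1363 = 80*(1172/663)*(6 + sqrt(3)) - 1363 = (187520/221 + 93760*sqrt(3)/663) - 1363 = -113703/221 + 93760*sqrt(3)/663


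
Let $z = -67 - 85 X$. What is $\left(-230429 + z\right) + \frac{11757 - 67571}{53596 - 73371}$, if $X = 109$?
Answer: $- \frac{4741217961}{19775} \approx -2.3976 \cdot 10^{5}$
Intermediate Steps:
$z = -9332$ ($z = -67 - 9265 = -9332$)
$\left(-230429 + z\right) + \frac{11757 - 67571}{53596 - 73371} = \left(-230429 - 9332\right) + \frac{11757 - 67571}{53596 - 73371} = -239761 - \frac{55814}{-19775} = -239761 - - \frac{55814}{19775} = -239761 + \frac{55814}{19775} = - \frac{4741217961}{19775}$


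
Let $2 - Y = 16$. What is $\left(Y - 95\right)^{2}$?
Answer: $11881$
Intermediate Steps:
$Y = -14$ ($Y = 2 - 16 = -14$)
$\left(Y - 95\right)^{2} = \left(-14 - 95\right)^{2} = \left(-109\right)^{2} = 11881$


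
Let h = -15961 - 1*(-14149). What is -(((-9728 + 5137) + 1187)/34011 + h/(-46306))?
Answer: 47998846/787456683 ≈ 0.060954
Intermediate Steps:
h = -1812 (h = -15961 + 14149 = -1812)
-(((-9728 + 5137) + 1187)/34011 + h/(-46306)) = -(((-9728 + 5137) + 1187)/34011 - 1812/(-46306)) = -((-4591 + 1187)*(1/34011) - 1812*(-1/46306)) = -(-3404*1/34011 + 906/23153) = -(-3404/34011 + 906/23153) = -1*(-47998846/787456683) = 47998846/787456683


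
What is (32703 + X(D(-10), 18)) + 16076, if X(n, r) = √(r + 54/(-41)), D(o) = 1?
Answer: 48779 + 6*√779/41 ≈ 48783.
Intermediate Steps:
X(n, r) = √(-54/41 + r) (X(n, r) = √(r + 54*(-1/41)) = √(r - 54/41) = √(-54/41 + r))
(32703 + X(D(-10), 18)) + 16076 = (32703 + √(-2214 + 1681*18)/41) + 16076 = (32703 + √(-2214 + 30258)/41) + 16076 = (32703 + √28044/41) + 16076 = (32703 + (6*√779)/41) + 16076 = (32703 + 6*√779/41) + 16076 = 48779 + 6*√779/41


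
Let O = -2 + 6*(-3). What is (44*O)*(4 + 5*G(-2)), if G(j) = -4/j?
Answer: -12320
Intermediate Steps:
O = -20 (O = -2 - 18 = -20)
(44*O)*(4 + 5*G(-2)) = (44*(-20))*(4 + 5*(-4/(-2))) = -880*(4 + 5*(-4*(-1/2))) = -880*(4 + 5*2) = -880*(4 + 10) = -880*14 = -12320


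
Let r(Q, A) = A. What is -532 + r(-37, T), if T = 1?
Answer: -531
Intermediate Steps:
-532 + r(-37, T) = -532 + 1 = -531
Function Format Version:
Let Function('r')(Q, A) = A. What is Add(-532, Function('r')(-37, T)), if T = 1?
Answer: -531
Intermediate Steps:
Add(-532, Function('r')(-37, T)) = Add(-532, 1) = -531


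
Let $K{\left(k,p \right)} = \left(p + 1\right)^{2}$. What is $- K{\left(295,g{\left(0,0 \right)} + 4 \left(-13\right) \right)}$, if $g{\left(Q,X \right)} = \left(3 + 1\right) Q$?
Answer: $-2601$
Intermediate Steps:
$g{\left(Q,X \right)} = 4 Q$
$K{\left(k,p \right)} = \left(1 + p\right)^{2}$
$- K{\left(295,g{\left(0,0 \right)} + 4 \left(-13\right) \right)} = - \left(1 + \left(4 \cdot 0 + 4 \left(-13\right)\right)\right)^{2} = - \left(1 + \left(0 - 52\right)\right)^{2} = - \left(1 - 52\right)^{2} = - \left(-51\right)^{2} = \left(-1\right) 2601 = -2601$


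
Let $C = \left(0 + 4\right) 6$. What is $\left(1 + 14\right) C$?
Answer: $360$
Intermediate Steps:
$C = 24$ ($C = 4 \cdot 6 = 24$)
$\left(1 + 14\right) C = \left(1 + 14\right) 24 = 15 \cdot 24 = 360$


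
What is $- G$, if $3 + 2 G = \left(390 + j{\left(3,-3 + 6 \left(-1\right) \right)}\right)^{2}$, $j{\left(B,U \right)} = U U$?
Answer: $-110919$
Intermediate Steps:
$j{\left(B,U \right)} = U^{2}$
$G = 110919$ ($G = - \frac{3}{2} + \frac{\left(390 + \left(-3 + 6 \left(-1\right)\right)^{2}\right)^{2}}{2} = - \frac{3}{2} + \frac{\left(390 + \left(-3 - 6\right)^{2}\right)^{2}}{2} = - \frac{3}{2} + \frac{\left(390 + \left(-9\right)^{2}\right)^{2}}{2} = - \frac{3}{2} + \frac{\left(390 + 81\right)^{2}}{2} = - \frac{3}{2} + \frac{471^{2}}{2} = - \frac{3}{2} + \frac{1}{2} \cdot 221841 = - \frac{3}{2} + \frac{221841}{2} = 110919$)
$- G = \left(-1\right) 110919 = -110919$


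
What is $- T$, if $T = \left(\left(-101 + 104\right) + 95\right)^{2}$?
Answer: $-9604$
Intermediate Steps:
$T = 9604$ ($T = \left(3 + 95\right)^{2} = 98^{2} = 9604$)
$- T = \left(-1\right) 9604 = -9604$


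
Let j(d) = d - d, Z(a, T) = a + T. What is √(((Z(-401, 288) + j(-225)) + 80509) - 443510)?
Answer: 3*I*√40346 ≈ 602.59*I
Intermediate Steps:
Z(a, T) = T + a
j(d) = 0
√(((Z(-401, 288) + j(-225)) + 80509) - 443510) = √((((288 - 401) + 0) + 80509) - 443510) = √(((-113 + 0) + 80509) - 443510) = √((-113 + 80509) - 443510) = √(80396 - 443510) = √(-363114) = 3*I*√40346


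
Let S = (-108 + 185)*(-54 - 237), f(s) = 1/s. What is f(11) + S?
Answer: -246476/11 ≈ -22407.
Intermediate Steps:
S = -22407 (S = 77*(-291) = -22407)
f(11) + S = 1/11 - 22407 = -246476/11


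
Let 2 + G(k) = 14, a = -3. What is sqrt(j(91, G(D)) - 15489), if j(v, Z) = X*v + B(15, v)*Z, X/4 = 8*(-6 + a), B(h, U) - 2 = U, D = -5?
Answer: 9*I*sqrt(501) ≈ 201.45*I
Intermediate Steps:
G(k) = 12 (G(k) = -2 + 14 = 12)
B(h, U) = 2 + U
X = -288 (X = 4*(8*(-6 - 3)) = 4*(8*(-9)) = 4*(-72) = -288)
j(v, Z) = -288*v + Z*(2 + v) (j(v, Z) = -288*v + (2 + v)*Z = -288*v + Z*(2 + v))
sqrt(j(91, G(D)) - 15489) = sqrt((-288*91 + 12*(2 + 91)) - 15489) = sqrt((-26208 + 12*93) - 15489) = sqrt((-26208 + 1116) - 15489) = sqrt(-25092 - 15489) = sqrt(-40581) = 9*I*sqrt(501)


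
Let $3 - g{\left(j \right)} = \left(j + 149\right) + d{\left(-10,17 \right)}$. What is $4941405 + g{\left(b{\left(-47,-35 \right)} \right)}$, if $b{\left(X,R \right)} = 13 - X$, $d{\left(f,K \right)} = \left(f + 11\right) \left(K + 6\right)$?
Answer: $4941176$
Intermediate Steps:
$d{\left(f,K \right)} = \left(6 + K\right) \left(11 + f\right)$ ($d{\left(f,K \right)} = \left(11 + f\right) \left(6 + K\right) = \left(6 + K\right) \left(11 + f\right)$)
$g{\left(j \right)} = -169 - j$ ($g{\left(j \right)} = 3 - \left(\left(j + 149\right) + \left(66 + 6 \left(-10\right) + 11 \cdot 17 + 17 \left(-10\right)\right)\right) = 3 - \left(\left(149 + j\right) + \left(66 - 60 + 187 - 170\right)\right) = 3 - \left(\left(149 + j\right) + 23\right) = 3 - \left(172 + j\right) = -169 - j$)
$4941405 + g{\left(b{\left(-47,-35 \right)} \right)} = 4941405 - \left(182 + 47\right) = 4941405 - 229 = 4941176$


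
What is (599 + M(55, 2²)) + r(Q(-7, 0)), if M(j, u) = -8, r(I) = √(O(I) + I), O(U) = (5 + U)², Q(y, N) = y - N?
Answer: 591 + I*√3 ≈ 591.0 + 1.732*I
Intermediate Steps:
r(I) = √(I + (5 + I)²) (r(I) = √((5 + I)² + I) = √(I + (5 + I)²))
(599 + M(55, 2²)) + r(Q(-7, 0)) = (599 - 8) + √((-7 - 1*0) + (5 + (-7 - 1*0))²) = 591 + √((-7 + 0) + (5 + (-7 + 0))²) = 591 + √(-7 + (5 - 7)²) = 591 + √(-7 + (-2)²) = 591 + √(-7 + 4) = 591 + √(-3) = 591 + I*√3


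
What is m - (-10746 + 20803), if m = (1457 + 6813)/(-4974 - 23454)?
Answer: -142954333/14214 ≈ -10057.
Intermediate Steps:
m = -4135/14214 (m = 8270/(-28428) = 8270*(-1/28428) = -4135/14214 ≈ -0.29091)
m - (-10746 + 20803) = -4135/14214 - (-10746 + 20803) = -4135/14214 - 1*10057 = -4135/14214 - 10057 = -142954333/14214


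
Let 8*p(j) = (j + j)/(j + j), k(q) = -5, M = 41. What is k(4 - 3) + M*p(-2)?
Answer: 1/8 ≈ 0.12500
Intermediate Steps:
p(j) = 1/8 (p(j) = ((j + j)/(j + j))/8 = ((2*j)/((2*j)))/8 = ((2*j)*(1/(2*j)))/8 = (1/8)*1 = 1/8)
k(4 - 3) + M*p(-2) = -5 + 41*(1/8) = -5 + 41/8 = 1/8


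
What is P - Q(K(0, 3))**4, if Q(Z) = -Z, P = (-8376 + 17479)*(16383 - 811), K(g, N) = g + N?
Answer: 141751835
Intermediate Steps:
K(g, N) = N + g
P = 141751916 (P = 9103*15572 = 141751916)
P - Q(K(0, 3))**4 = 141751916 - (-(3 + 0))**4 = 141751916 - (-1*3)**4 = 141751916 - 1*(-3)**4 = 141751916 - 1*81 = 141751916 - 81 = 141751835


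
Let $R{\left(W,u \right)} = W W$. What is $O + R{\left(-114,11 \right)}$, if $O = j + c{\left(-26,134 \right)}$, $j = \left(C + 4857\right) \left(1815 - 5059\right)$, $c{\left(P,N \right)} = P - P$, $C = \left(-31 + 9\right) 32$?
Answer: $-13459336$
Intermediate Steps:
$C = -704$ ($C = \left(-22\right) 32 = -704$)
$R{\left(W,u \right)} = W^{2}$
$c{\left(P,N \right)} = 0$
$j = -13472332$ ($j = \left(-704 + 4857\right) \left(1815 - 5059\right) = 4153 \left(-3244\right) = -13472332$)
$O = -13472332$ ($O = -13472332 + 0 = -13472332$)
$O + R{\left(-114,11 \right)} = -13472332 + \left(-114\right)^{2} = -13472332 + 12996 = -13459336$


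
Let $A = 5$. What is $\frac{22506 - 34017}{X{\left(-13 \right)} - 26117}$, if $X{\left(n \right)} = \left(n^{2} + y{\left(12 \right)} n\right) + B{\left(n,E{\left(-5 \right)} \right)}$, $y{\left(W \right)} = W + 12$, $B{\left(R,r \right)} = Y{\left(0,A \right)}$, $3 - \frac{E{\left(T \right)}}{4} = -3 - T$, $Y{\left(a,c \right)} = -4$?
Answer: $\frac{11511}{26264} \approx 0.43828$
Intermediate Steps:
$E{\left(T \right)} = 24 + 4 T$ ($E{\left(T \right)} = 12 - 4 \left(-3 - T\right) = 12 + \left(12 + 4 T\right) = 24 + 4 T$)
$B{\left(R,r \right)} = -4$
$y{\left(W \right)} = 12 + W$
$X{\left(n \right)} = -4 + n^{2} + 24 n$ ($X{\left(n \right)} = \left(n^{2} + \left(12 + 12\right) n\right) - 4 = \left(n^{2} + 24 n\right) - 4 = -4 + n^{2} + 24 n$)
$\frac{22506 - 34017}{X{\left(-13 \right)} - 26117} = \frac{22506 - 34017}{\left(-4 + \left(-13\right)^{2} + 24 \left(-13\right)\right) - 26117} = - \frac{11511}{\left(-4 + 169 - 312\right) - 26117} = - \frac{11511}{-147 - 26117} = - \frac{11511}{-26264} = \left(-11511\right) \left(- \frac{1}{26264}\right) = \frac{11511}{26264}$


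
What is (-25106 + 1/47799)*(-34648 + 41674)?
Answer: -2810497645006/15933 ≈ -1.7639e+8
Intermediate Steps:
(-25106 + 1/47799)*(-34648 + 41674) = (-25106 + 1/47799)*7026 = -1200041693/47799*7026 = -2810497645006/15933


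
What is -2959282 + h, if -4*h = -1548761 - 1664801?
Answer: -4311783/2 ≈ -2.1559e+6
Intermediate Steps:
h = 1606781/2 (h = -(-1548761 - 1664801)/4 = -¼*(-3213562) = 1606781/2 ≈ 8.0339e+5)
-2959282 + h = -2959282 + 1606781/2 = -4311783/2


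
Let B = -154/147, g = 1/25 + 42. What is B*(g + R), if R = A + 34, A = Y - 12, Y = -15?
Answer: -26972/525 ≈ -51.375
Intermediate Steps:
A = -27 (A = -15 - 12 = -27)
g = 1051/25 (g = 1/25 + 42 = 1051/25 ≈ 42.040)
R = 7 (R = -27 + 34 = 7)
B = -22/21 (B = -154*1/147 = -22/21 ≈ -1.0476)
B*(g + R) = -22*(1051/25 + 7)/21 = -22/21*1226/25 = -26972/525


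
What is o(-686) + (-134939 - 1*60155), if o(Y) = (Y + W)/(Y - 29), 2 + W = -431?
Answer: -139491091/715 ≈ -1.9509e+5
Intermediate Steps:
W = -433 (W = -2 - 431 = -433)
o(Y) = (-433 + Y)/(-29 + Y) (o(Y) = (Y - 433)/(Y - 29) = (-433 + Y)/(-29 + Y))
o(-686) + (-134939 - 1*60155) = (-433 - 686)/(-29 - 686) + (-134939 - 1*60155) = -1119/(-715) + (-134939 - 60155) = -1/715*(-1119) - 195094 = 1119/715 - 195094 = -139491091/715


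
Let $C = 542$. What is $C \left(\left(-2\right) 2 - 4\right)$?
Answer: $-4336$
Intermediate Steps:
$C \left(\left(-2\right) 2 - 4\right) = 542 \left(\left(-2\right) 2 - 4\right) = 542 \left(-4 - 4\right) = 542 \left(-8\right) = -4336$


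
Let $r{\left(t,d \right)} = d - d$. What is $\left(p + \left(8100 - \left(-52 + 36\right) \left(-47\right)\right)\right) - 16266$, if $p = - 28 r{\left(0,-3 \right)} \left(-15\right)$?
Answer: $-8918$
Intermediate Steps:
$r{\left(t,d \right)} = 0$
$p = 0$ ($p = \left(-28\right) 0 \left(-15\right) = 0 \left(-15\right) = 0$)
$\left(p + \left(8100 - \left(-52 + 36\right) \left(-47\right)\right)\right) - 16266 = \left(0 + \left(8100 - \left(-52 + 36\right) \left(-47\right)\right)\right) - 16266 = \left(0 + \left(8100 - \left(-16\right) \left(-47\right)\right)\right) - 16266 = \left(0 + \left(8100 - 752\right)\right) - 16266 = \left(0 + 7348\right) - 16266 = 7348 - 16266 = -8918$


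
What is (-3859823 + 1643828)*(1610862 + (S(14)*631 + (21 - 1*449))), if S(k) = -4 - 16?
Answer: -3540747834930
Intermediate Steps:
S(k) = -20
(-3859823 + 1643828)*(1610862 + (S(14)*631 + (21 - 1*449))) = (-3859823 + 1643828)*(1610862 + (-20*631 + (21 - 1*449))) = -2215995*(1610862 + (-12620 + (21 - 449))) = -2215995*(1610862 + (-12620 - 428)) = -2215995*(1610862 - 13048) = -2215995*1597814 = -3540747834930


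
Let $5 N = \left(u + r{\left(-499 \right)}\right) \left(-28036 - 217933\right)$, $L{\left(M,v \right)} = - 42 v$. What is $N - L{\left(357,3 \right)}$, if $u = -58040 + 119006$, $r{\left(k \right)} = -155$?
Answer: $- \frac{14957620229}{5} \approx -2.9915 \cdot 10^{9}$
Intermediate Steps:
$u = 60966$
$N = - \frac{14957620859}{5}$ ($N = \frac{\left(60966 - 155\right) \left(-28036 - 217933\right)}{5} = \frac{60811 \left(-245969\right)}{5} = \frac{1}{5} \left(-14957620859\right) = - \frac{14957620859}{5} \approx -2.9915 \cdot 10^{9}$)
$N - L{\left(357,3 \right)} = - \frac{14957620859}{5} - \left(-42\right) 3 = - \frac{14957620859}{5} - -126 = - \frac{14957620859}{5} + 126 = - \frac{14957620229}{5}$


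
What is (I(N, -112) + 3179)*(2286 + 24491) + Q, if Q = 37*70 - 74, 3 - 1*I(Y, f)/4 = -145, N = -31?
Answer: 100978583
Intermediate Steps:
I(Y, f) = 592 (I(Y, f) = 12 - 4*(-145) = 12 + 580 = 592)
Q = 2516 (Q = 2590 - 74 = 2516)
(I(N, -112) + 3179)*(2286 + 24491) + Q = (592 + 3179)*(2286 + 24491) + 2516 = 3771*26777 + 2516 = 100976067 + 2516 = 100978583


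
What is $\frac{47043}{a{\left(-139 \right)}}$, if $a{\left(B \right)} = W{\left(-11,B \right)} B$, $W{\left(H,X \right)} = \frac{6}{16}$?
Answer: $- \frac{125448}{139} \approx -902.5$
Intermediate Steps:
$W{\left(H,X \right)} = \frac{3}{8}$ ($W{\left(H,X \right)} = 6 \cdot \frac{1}{16} = \frac{3}{8}$)
$a{\left(B \right)} = \frac{3 B}{8}$
$\frac{47043}{a{\left(-139 \right)}} = \frac{47043}{\frac{3}{8} \left(-139\right)} = \frac{47043}{- \frac{417}{8}} = 47043 \left(- \frac{8}{417}\right) = - \frac{125448}{139}$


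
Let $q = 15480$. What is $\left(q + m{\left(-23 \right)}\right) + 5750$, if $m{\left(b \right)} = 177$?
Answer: $21407$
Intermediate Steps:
$\left(q + m{\left(-23 \right)}\right) + 5750 = \left(15480 + 177\right) + 5750 = 15657 + 5750 = 21407$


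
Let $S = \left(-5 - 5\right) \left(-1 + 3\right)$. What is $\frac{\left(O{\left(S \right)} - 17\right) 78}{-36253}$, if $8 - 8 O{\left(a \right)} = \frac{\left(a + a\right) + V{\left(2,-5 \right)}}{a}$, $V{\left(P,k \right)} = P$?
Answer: $\frac{50661}{1450120} \approx 0.034936$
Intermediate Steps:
$S = -20$ ($S = \left(-10\right) 2 = -20$)
$O{\left(a \right)} = 1 - \frac{2 + 2 a}{8 a}$ ($O{\left(a \right)} = 1 - \frac{\left(\left(a + a\right) + 2\right) \frac{1}{a}}{8} = 1 - \frac{\left(2 a + 2\right) \frac{1}{a}}{8} = 1 - \frac{\left(2 + 2 a\right) \frac{1}{a}}{8} = 1 - \frac{\frac{1}{a} \left(2 + 2 a\right)}{8} = 1 - \frac{2 + 2 a}{8 a}$)
$\frac{\left(O{\left(S \right)} - 17\right) 78}{-36253} = \frac{\left(\frac{-1 + 3 \left(-20\right)}{4 \left(-20\right)} - 17\right) 78}{-36253} = \left(\frac{1}{4} \left(- \frac{1}{20}\right) \left(-1 - 60\right) - 17\right) 78 \left(- \frac{1}{36253}\right) = \left(\frac{1}{4} \left(- \frac{1}{20}\right) \left(-61\right) - 17\right) 78 \left(- \frac{1}{36253}\right) = \left(\frac{61}{80} - 17\right) 78 \left(- \frac{1}{36253}\right) = \left(- \frac{1299}{80}\right) 78 \left(- \frac{1}{36253}\right) = \left(- \frac{50661}{40}\right) \left(- \frac{1}{36253}\right) = \frac{50661}{1450120}$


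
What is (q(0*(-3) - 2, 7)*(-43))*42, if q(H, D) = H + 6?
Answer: -7224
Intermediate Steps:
q(H, D) = 6 + H
(q(0*(-3) - 2, 7)*(-43))*42 = ((6 + (0*(-3) - 2))*(-43))*42 = ((6 + (0 - 2))*(-43))*42 = ((6 - 2)*(-43))*42 = (4*(-43))*42 = -172*42 = -7224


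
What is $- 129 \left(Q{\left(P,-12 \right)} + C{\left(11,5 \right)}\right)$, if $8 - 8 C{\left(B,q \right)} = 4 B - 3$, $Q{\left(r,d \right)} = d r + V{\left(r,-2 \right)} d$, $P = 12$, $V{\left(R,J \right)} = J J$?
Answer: $\frac{202401}{8} \approx 25300.0$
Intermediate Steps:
$V{\left(R,J \right)} = J^{2}$
$Q{\left(r,d \right)} = 4 d + d r$ ($Q{\left(r,d \right)} = d r + \left(-2\right)^{2} d = d r + 4 d = 4 d + d r$)
$C{\left(B,q \right)} = \frac{11}{8} - \frac{B}{2}$ ($C{\left(B,q \right)} = 1 - \frac{4 B - 3}{8} = 1 - \frac{-3 + 4 B}{8} = 1 - \left(- \frac{3}{8} + \frac{B}{2}\right) = \frac{11}{8} - \frac{B}{2}$)
$- 129 \left(Q{\left(P,-12 \right)} + C{\left(11,5 \right)}\right) = - 129 \left(- 12 \left(4 + 12\right) + \left(\frac{11}{8} - \frac{11}{2}\right)\right) = - 129 \left(\left(-12\right) 16 + \left(\frac{11}{8} - \frac{11}{2}\right)\right) = - 129 \left(-192 - \frac{33}{8}\right) = \left(-129\right) \left(- \frac{1569}{8}\right) = \frac{202401}{8}$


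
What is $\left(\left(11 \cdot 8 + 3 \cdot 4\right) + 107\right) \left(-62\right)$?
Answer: $-12834$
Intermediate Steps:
$\left(\left(11 \cdot 8 + 3 \cdot 4\right) + 107\right) \left(-62\right) = \left(\left(88 + 12\right) + 107\right) \left(-62\right) = \left(100 + 107\right) \left(-62\right) = 207 \left(-62\right) = -12834$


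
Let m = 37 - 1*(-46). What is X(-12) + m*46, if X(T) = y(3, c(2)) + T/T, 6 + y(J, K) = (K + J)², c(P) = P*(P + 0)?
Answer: 3862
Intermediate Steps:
c(P) = P² (c(P) = P*P = P²)
y(J, K) = -6 + (J + K)² (y(J, K) = -6 + (K + J)² = -6 + (J + K)²)
m = 83 (m = 37 + 46 = 83)
X(T) = 44 (X(T) = (-6 + (3 + 2²)²) + T/T = (-6 + (3 + 4)²) + 1 = (-6 + 7²) + 1 = (-6 + 49) + 1 = 43 + 1 = 44)
X(-12) + m*46 = 44 + 83*46 = 44 + 3818 = 3862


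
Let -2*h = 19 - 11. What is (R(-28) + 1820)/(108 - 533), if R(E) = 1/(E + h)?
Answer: -58239/13600 ≈ -4.2823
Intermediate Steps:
h = -4 (h = -(19 - 11)/2 = -½*8 = -4)
R(E) = 1/(-4 + E) (R(E) = 1/(E - 4) = 1/(-4 + E))
(R(-28) + 1820)/(108 - 533) = (1/(-4 - 28) + 1820)/(108 - 533) = (1/(-32) + 1820)/(-425) = (-1/32 + 1820)*(-1/425) = (58239/32)*(-1/425) = -58239/13600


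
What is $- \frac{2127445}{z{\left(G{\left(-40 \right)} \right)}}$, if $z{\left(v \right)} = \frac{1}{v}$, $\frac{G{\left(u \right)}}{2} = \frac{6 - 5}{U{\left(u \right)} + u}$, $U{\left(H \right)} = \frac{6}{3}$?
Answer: $\frac{2127445}{19} \approx 1.1197 \cdot 10^{5}$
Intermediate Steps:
$U{\left(H \right)} = 2$ ($U{\left(H \right)} = 6 \cdot \frac{1}{3} = 2$)
$G{\left(u \right)} = \frac{2}{2 + u}$ ($G{\left(u \right)} = 2 \frac{6 - 5}{2 + u} = 2 \cdot 1 \frac{1}{2 + u} = \frac{2}{2 + u}$)
$- \frac{2127445}{z{\left(G{\left(-40 \right)} \right)}} = - \frac{2127445}{\frac{1}{2 \frac{1}{2 - 40}}} = - \frac{2127445}{\frac{1}{2 \frac{1}{-38}}} = - \frac{2127445}{\frac{1}{2 \left(- \frac{1}{38}\right)}} = - \frac{2127445}{\frac{1}{- \frac{1}{19}}} = - \frac{2127445}{-19} = \left(-2127445\right) \left(- \frac{1}{19}\right) = \frac{2127445}{19}$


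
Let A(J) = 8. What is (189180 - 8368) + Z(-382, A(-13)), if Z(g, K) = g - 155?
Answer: 180275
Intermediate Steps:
Z(g, K) = -155 + g
(189180 - 8368) + Z(-382, A(-13)) = (189180 - 8368) + (-155 - 382) = 180812 - 537 = 180275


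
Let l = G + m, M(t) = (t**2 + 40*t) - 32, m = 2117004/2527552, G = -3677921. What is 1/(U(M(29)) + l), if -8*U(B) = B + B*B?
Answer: -631888/2630414780577 ≈ -2.4022e-7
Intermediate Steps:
m = 529251/631888 (m = 2117004*(1/2527552) = 529251/631888 ≈ 0.83757)
M(t) = -32 + t**2 + 40*t
U(B) = -B/8 - B**2/8 (U(B) = -(B + B*B)/8 = -(B + B**2)/8 = -B/8 - B**2/8)
l = -2324033615597/631888 (l = -3677921 + 529251/631888 = -2324033615597/631888 ≈ -3.6779e+6)
1/(U(M(29)) + l) = 1/(-(-32 + 29**2 + 40*29)*(1 + (-32 + 29**2 + 40*29))/8 - 2324033615597/631888) = 1/(-(-32 + 841 + 1160)*(1 + (-32 + 841 + 1160))/8 - 2324033615597/631888) = 1/(-1/8*1969*(1 + 1969) - 2324033615597/631888) = 1/(-1/8*1969*1970 - 2324033615597/631888) = 1/(-1939465/4 - 2324033615597/631888) = 1/(-2630414780577/631888) = -631888/2630414780577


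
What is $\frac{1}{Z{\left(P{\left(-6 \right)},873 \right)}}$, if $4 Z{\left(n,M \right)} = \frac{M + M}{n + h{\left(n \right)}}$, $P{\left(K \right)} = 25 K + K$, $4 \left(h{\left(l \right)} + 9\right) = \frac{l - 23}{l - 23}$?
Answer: $- \frac{659}{1746} \approx -0.37743$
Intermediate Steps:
$h{\left(l \right)} = - \frac{35}{4}$ ($h{\left(l \right)} = -9 + \frac{\left(l - 23\right) \frac{1}{l - 23}}{4} = -9 + \frac{\left(-23 + l\right) \frac{1}{-23 + l}}{4} = -9 + \frac{1}{4} \cdot 1 = -9 + \frac{1}{4} = - \frac{35}{4}$)
$P{\left(K \right)} = 26 K$
$Z{\left(n,M \right)} = \frac{M}{2 \left(- \frac{35}{4} + n\right)}$ ($Z{\left(n,M \right)} = \frac{\left(M + M\right) \frac{1}{n - \frac{35}{4}}}{4} = \frac{2 M \frac{1}{- \frac{35}{4} + n}}{4} = \frac{M}{2 \left(- \frac{35}{4} + n\right)}$)
$\frac{1}{Z{\left(P{\left(-6 \right)},873 \right)}} = \frac{1}{2 \cdot 873 \frac{1}{-35 + 4 \cdot 26 \left(-6\right)}} = \frac{1}{2 \cdot 873 \frac{1}{-35 + 4 \left(-156\right)}} = \frac{1}{2 \cdot 873 \frac{1}{-35 - 624}} = \frac{1}{2 \cdot 873 \frac{1}{-659}} = \frac{1}{2 \cdot 873 \left(- \frac{1}{659}\right)} = \frac{1}{- \frac{1746}{659}} = - \frac{659}{1746}$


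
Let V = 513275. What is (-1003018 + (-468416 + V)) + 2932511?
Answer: 1974352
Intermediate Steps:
(-1003018 + (-468416 + V)) + 2932511 = (-1003018 + (-468416 + 513275)) + 2932511 = (-1003018 + 44859) + 2932511 = -958159 + 2932511 = 1974352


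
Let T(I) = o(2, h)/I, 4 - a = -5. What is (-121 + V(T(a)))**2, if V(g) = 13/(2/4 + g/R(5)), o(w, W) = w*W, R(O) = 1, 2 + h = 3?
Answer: 10609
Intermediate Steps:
h = 1 (h = -2 + 3 = 1)
a = 9 (a = 4 - 1*(-5) = 4 + 5 = 9)
o(w, W) = W*w
T(I) = 2/I (T(I) = (1*2)/I = 2/I)
V(g) = 13/(1/2 + g) (V(g) = 13/(2/4 + g/1) = 13/(2*(1/4) + g*1) = 13/(1/2 + g))
(-121 + V(T(a)))**2 = (-121 + 26/(1 + 2*(2/9)))**2 = (-121 + 26/(1 + 4/9))**2 = (-121 + 26/(13/9))**2 = (-121 + 26*(9/13))**2 = (-121 + 18)**2 = (-103)**2 = 10609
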